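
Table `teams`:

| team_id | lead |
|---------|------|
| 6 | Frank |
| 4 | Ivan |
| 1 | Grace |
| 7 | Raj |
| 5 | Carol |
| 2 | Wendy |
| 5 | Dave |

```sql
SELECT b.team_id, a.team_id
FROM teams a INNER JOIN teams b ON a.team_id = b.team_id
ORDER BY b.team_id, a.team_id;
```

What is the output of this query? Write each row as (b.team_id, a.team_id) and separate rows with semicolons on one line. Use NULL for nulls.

(1, 1); (2, 2); (4, 4); (5, 5); (5, 5); (5, 5); (5, 5); (6, 6); (7, 7)

INNER JOIN keeps only pairs where the ON condition holds.
Matching on a.team_id = b.team_id.
Matched pairs: 9.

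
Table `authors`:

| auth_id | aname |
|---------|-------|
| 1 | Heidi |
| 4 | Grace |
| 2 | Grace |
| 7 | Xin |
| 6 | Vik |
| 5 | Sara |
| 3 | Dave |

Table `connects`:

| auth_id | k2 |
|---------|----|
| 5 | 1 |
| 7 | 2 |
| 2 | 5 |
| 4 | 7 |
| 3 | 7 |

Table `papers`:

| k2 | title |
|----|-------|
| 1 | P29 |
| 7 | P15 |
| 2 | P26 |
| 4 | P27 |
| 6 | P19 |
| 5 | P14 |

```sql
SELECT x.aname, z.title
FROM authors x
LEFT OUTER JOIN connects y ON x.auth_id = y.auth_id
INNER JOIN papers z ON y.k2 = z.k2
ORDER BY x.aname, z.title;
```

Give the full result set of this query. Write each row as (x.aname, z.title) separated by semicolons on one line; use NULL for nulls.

(Dave, P15); (Grace, P14); (Grace, P15); (Sara, P29); (Xin, P26)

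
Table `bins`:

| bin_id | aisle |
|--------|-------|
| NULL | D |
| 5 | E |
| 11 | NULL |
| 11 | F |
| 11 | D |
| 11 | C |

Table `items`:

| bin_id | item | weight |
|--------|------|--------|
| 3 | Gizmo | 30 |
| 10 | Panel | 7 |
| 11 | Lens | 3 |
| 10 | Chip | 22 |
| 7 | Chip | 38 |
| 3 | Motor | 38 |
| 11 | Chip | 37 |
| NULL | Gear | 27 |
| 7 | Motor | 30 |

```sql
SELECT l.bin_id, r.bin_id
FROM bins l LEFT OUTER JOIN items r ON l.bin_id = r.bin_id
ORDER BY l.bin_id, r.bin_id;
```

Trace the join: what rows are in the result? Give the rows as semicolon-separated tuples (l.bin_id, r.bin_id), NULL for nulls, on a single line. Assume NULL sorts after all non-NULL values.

(5, NULL); (11, 11); (11, 11); (11, 11); (11, 11); (11, 11); (11, 11); (11, 11); (11, 11); (NULL, NULL)

LEFT JOIN keeps every row from `bins`; unmatched rows get NULL for `items`'s columns.
Matching on l.bin_id = r.bin_id. A NULL in a compared column never satisfies the condition.
- l (bin_id=NULL) has no partner → padded with NULL.
- l (bin_id=5) has no partner → padded with NULL.
- l (bin_id=11) pairs with 2 row(s) of r.
- l (bin_id=11) pairs with 2 row(s) of r.
- l (bin_id=11) pairs with 2 row(s) of r.
- l (bin_id=11) pairs with 2 row(s) of r.
After projecting and ordering:
l.bin_id | r.bin_id
5 | NULL
11 | 11
11 | 11
11 | 11
11 | 11
11 | 11
11 | 11
11 | 11
11 | 11
NULL | NULL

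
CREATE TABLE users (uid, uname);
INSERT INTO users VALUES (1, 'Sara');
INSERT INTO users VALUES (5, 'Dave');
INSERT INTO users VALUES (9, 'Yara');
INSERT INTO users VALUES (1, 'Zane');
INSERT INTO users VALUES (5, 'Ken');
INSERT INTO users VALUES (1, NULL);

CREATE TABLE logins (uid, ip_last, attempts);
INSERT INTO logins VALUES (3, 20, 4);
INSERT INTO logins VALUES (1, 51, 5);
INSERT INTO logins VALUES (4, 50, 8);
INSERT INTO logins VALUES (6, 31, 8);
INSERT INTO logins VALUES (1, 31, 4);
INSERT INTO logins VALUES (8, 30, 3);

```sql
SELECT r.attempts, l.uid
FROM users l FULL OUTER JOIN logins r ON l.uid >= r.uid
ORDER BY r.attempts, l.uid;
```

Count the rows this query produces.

20

FULL OUTER JOIN keeps every row from both sides; unmatched rows get NULL for the other side's columns.
Matching on l.uid >= r.uid.
- uid=1: 2 matching r row(s), so 2 row(s) emitted.
- uid=5: 4 matching r row(s), so 4 row(s) emitted.
- uid=9: 6 matching r row(s), so 6 row(s) emitted.
- uid=1: 2 matching r row(s), so 2 row(s) emitted.
- uid=5: 4 matching r row(s), so 4 row(s) emitted.
- uid=1: 2 matching r row(s), so 2 row(s) emitted.
Total: 20 rows.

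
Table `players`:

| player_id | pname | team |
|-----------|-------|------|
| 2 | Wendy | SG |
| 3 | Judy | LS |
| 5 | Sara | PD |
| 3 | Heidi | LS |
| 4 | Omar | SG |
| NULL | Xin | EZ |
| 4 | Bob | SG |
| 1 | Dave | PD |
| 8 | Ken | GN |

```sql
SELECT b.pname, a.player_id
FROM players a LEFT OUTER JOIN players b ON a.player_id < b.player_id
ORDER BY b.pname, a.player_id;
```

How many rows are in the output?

28

LEFT JOIN keeps every row from `players a`; unmatched rows get NULL for `players b`'s columns.
Matching on a.player_id < b.player_id. A NULL in a compared column never satisfies the condition.
Matched pairs: 26; unmatched a rows kept: 2.
Total: 26 matched + 2 padded = 28 rows.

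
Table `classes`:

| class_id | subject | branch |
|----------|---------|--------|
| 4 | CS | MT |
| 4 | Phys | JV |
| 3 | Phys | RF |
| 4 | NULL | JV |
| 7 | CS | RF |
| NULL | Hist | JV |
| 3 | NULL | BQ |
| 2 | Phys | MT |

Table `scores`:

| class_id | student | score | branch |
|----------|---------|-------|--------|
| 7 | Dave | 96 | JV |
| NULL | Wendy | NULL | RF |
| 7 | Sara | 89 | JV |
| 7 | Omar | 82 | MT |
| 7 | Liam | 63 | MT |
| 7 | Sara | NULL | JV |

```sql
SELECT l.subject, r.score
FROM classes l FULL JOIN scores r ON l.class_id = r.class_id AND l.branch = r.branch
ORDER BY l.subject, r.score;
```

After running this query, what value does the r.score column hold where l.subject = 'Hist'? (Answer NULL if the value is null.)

FULL OUTER JOIN keeps every row from both sides; unmatched rows get NULL for the other side's columns.
Matching on l.class_id = r.class_id AND l.branch = r.branch. A NULL in a compared column never satisfies the condition.
- l (class_id=4, branch=MT) has no partner → padded with NULL.
- l (class_id=4, branch=JV) has no partner → padded with NULL.
- l (class_id=3, branch=RF) has no partner → padded with NULL.
- l (class_id=4, branch=JV) has no partner → padded with NULL.
- l (class_id=7, branch=RF) has no partner → padded with NULL.
- l (class_id=NULL, branch=JV) has no partner → padded with NULL.
- l (class_id=3, branch=BQ) has no partner → padded with NULL.
- l (class_id=2, branch=MT) has no partner → padded with NULL.
- 6 row(s) from r found no l partner → padded with NULL.

NULL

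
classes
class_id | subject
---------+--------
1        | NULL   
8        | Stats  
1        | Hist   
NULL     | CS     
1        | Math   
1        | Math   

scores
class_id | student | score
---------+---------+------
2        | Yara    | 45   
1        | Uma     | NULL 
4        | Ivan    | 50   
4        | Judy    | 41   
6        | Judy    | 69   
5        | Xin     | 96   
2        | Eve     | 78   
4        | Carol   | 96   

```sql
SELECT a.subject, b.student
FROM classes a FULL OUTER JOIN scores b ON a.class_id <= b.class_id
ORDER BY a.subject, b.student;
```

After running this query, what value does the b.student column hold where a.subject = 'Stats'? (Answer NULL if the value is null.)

FULL OUTER JOIN keeps every row from both sides; unmatched rows get NULL for the other side's columns.
Matching on a.class_id <= b.class_id. A NULL in a compared column never satisfies the condition.
- a[0] class_id=1 → 8 match(es) in b → 8 row(s).
- a[1] class_id=8 → no match; kept with NULLs on the b side.
- a[2] class_id=1 → 8 match(es) in b → 8 row(s).
- a[3] class_id=NULL → no match; kept with NULLs on the b side.
- a[4] class_id=1 → 8 match(es) in b → 8 row(s).
- a[5] class_id=1 → 8 match(es) in b → 8 row(s).

NULL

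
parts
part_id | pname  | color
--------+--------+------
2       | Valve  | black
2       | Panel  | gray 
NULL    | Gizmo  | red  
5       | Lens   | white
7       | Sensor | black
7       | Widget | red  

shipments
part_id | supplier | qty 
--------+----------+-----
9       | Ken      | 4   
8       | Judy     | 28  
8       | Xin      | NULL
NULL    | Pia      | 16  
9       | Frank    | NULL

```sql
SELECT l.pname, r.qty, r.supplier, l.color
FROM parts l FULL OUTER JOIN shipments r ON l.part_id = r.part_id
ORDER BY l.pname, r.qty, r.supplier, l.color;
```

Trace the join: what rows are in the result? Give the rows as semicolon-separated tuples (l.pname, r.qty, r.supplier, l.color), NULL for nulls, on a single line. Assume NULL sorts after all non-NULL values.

(Gizmo, NULL, NULL, red); (Lens, NULL, NULL, white); (Panel, NULL, NULL, gray); (Sensor, NULL, NULL, black); (Valve, NULL, NULL, black); (Widget, NULL, NULL, red); (NULL, 4, Ken, NULL); (NULL, 16, Pia, NULL); (NULL, 28, Judy, NULL); (NULL, NULL, Frank, NULL); (NULL, NULL, Xin, NULL)

FULL OUTER JOIN keeps every row from both sides; unmatched rows get NULL for the other side's columns.
Matching on l.part_id = r.part_id. A NULL in a compared column never satisfies the condition.
- l[0] part_id=2 → no match; kept with NULLs on the r side.
- l[1] part_id=2 → no match; kept with NULLs on the r side.
- l[2] part_id=NULL → no match; kept with NULLs on the r side.
- l[3] part_id=5 → no match; kept with NULLs on the r side.
- l[4] part_id=7 → no match; kept with NULLs on the r side.
- l[5] part_id=7 → no match; kept with NULLs on the r side.
- plus 5 unmatched r row(s), each kept with NULL l columns.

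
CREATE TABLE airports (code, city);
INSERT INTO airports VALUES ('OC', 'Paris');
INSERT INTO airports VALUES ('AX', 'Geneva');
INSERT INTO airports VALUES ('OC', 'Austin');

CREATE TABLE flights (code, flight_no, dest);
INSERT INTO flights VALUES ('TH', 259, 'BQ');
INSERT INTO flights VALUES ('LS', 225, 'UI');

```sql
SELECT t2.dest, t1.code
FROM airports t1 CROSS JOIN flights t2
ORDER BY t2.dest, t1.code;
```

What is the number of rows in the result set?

6

CROSS JOIN pairs every row of `airports` with every row of `flights`: 3 × 2 = 6 rows.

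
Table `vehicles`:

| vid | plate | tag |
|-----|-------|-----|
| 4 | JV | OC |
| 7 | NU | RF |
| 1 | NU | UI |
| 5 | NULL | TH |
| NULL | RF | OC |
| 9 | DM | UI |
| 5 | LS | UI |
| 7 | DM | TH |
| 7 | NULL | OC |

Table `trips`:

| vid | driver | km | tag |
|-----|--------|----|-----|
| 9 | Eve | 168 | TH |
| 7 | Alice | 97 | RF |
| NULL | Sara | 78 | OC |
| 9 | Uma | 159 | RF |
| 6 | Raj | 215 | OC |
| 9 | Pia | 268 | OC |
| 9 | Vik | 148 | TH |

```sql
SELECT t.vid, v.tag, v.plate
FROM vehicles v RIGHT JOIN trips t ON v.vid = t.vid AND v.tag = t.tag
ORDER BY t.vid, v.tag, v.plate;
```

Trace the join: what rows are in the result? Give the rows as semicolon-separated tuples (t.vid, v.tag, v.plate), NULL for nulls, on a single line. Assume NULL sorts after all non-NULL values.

(6, NULL, NULL); (7, RF, NU); (9, NULL, NULL); (9, NULL, NULL); (9, NULL, NULL); (9, NULL, NULL); (NULL, NULL, NULL)

RIGHT JOIN keeps every row from `trips`; unmatched rows get NULL for `vehicles`'s columns.
Matching on v.vid = t.vid AND v.tag = t.tag. A NULL in a compared column never satisfies the condition.
Matched pairs: 1; unmatched t rows kept: 6.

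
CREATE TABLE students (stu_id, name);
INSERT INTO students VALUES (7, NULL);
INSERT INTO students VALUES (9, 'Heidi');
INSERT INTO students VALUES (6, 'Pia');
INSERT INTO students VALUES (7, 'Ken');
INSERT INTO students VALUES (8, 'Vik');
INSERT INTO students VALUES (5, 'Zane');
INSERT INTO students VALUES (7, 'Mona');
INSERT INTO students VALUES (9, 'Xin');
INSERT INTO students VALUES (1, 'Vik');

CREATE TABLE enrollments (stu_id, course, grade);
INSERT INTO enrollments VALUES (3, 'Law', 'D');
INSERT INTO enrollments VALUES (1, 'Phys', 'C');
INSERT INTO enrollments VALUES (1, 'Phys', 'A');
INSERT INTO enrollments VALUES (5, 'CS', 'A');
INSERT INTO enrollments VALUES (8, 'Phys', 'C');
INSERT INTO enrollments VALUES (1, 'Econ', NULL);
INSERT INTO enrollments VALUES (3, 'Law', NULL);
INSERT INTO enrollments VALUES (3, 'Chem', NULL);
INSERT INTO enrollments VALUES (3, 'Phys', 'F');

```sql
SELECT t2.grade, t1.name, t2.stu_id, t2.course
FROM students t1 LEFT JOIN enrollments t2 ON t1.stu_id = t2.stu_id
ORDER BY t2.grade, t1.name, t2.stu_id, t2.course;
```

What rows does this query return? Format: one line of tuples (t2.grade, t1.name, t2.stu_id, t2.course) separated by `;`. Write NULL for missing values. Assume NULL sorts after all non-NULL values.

(A, Vik, 1, Phys); (A, Zane, 5, CS); (C, Vik, 1, Phys); (C, Vik, 8, Phys); (NULL, Heidi, NULL, NULL); (NULL, Ken, NULL, NULL); (NULL, Mona, NULL, NULL); (NULL, Pia, NULL, NULL); (NULL, Vik, 1, Econ); (NULL, Xin, NULL, NULL); (NULL, NULL, NULL, NULL)

LEFT JOIN keeps every row from `students`; unmatched rows get NULL for `enrollments`'s columns.
Matching on t1.stu_id = t2.stu_id.
Matched pairs: 5; unmatched t1 rows kept: 6.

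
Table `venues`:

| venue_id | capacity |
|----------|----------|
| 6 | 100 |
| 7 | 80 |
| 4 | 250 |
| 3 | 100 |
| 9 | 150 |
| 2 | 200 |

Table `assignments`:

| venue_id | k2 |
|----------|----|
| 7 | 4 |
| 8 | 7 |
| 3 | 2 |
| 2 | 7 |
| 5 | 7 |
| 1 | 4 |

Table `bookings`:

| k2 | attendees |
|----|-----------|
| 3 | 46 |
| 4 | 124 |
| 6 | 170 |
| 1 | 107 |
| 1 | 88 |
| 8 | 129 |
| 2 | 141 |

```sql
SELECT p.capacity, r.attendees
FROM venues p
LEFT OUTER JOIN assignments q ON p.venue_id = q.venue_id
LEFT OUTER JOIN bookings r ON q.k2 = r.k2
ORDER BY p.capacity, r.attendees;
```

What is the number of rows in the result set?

Joins associate left-to-right: venues LEFT JOIN assignments on venue_id gives 6 intermediate row(s).
Then LEFT JOIN `bookings r` on k2: each of those 6 rows is kept; rows whose q.k2 has no match in r get NULL for r's columns.
Result: 6 row(s).

6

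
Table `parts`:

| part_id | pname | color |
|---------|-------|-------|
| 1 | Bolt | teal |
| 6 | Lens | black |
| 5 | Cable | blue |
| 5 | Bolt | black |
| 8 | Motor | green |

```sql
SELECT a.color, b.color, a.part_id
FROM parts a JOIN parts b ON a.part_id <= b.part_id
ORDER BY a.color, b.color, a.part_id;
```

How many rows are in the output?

16

INNER JOIN keeps only pairs where the ON condition holds.
Matching on a.part_id <= b.part_id.
Matched pairs: 16.
Total: 16 rows.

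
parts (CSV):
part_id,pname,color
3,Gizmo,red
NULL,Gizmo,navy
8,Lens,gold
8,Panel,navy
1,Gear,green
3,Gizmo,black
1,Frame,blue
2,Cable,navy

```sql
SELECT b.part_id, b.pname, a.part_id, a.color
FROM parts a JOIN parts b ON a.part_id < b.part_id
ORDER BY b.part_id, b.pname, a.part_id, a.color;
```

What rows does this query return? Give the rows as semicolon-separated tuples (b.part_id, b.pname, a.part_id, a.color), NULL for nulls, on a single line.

INNER JOIN keeps only pairs where the ON condition holds.
Matching on a.part_id < b.part_id. A NULL in a compared column never satisfies the condition.
Matched pairs: 18.

(2, Cable, 1, blue); (2, Cable, 1, green); (3, Gizmo, 1, blue); (3, Gizmo, 1, blue); (3, Gizmo, 1, green); (3, Gizmo, 1, green); (3, Gizmo, 2, navy); (3, Gizmo, 2, navy); (8, Lens, 1, blue); (8, Lens, 1, green); (8, Lens, 2, navy); (8, Lens, 3, black); (8, Lens, 3, red); (8, Panel, 1, blue); (8, Panel, 1, green); (8, Panel, 2, navy); (8, Panel, 3, black); (8, Panel, 3, red)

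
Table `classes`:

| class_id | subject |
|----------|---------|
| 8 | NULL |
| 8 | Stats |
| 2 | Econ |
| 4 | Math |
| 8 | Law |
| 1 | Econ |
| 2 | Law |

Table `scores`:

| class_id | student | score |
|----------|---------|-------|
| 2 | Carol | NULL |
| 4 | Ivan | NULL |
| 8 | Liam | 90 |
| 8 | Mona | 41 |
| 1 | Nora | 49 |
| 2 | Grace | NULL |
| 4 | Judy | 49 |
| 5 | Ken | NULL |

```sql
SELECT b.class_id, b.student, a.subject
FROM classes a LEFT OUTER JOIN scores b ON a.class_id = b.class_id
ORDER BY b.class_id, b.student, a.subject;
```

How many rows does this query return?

13

LEFT JOIN keeps every row from `classes`; unmatched rows get NULL for `scores`'s columns.
Matching on a.class_id = b.class_id.
- class_id=8: 2 matching b row(s), so 2 row(s) emitted.
- class_id=8: 2 matching b row(s), so 2 row(s) emitted.
- class_id=2: 2 matching b row(s), so 2 row(s) emitted.
- class_id=4: 2 matching b row(s), so 2 row(s) emitted.
- class_id=8: 2 matching b row(s), so 2 row(s) emitted.
- class_id=1: 1 matching b row(s), so 1 row(s) emitted.
- class_id=2: 2 matching b row(s), so 2 row(s) emitted.
Total: 13 rows.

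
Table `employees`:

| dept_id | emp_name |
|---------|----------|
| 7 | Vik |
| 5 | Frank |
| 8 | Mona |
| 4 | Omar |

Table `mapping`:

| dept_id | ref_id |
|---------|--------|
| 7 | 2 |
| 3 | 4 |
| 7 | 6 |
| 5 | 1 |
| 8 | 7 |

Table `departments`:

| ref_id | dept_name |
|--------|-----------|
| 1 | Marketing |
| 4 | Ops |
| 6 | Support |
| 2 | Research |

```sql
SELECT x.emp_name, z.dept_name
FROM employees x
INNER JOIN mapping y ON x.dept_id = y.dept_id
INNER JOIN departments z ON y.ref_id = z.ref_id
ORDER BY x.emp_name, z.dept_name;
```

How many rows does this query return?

3

Joins associate left-to-right: employees INNER JOIN mapping on dept_id gives 4 intermediate row(s).
Then INNER JOIN `departments z` on ref_id: keep only rows whose y.ref_id appears in z.
Result: 3 row(s).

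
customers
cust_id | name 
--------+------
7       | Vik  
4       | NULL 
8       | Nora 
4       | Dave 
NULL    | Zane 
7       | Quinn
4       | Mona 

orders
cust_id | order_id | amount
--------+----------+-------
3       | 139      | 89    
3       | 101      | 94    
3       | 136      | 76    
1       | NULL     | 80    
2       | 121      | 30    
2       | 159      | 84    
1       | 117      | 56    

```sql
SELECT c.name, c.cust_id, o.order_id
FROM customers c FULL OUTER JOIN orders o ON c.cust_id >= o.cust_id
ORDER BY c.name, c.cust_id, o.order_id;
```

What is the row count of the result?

FULL OUTER JOIN keeps every row from both sides; unmatched rows get NULL for the other side's columns.
Matching on c.cust_id >= o.cust_id. A NULL in a compared column never satisfies the condition.
Matched pairs: 42; unmatched c rows kept: 1; unmatched o rows kept: 0.
Total: 42 matched + 1 padded = 43 rows.

43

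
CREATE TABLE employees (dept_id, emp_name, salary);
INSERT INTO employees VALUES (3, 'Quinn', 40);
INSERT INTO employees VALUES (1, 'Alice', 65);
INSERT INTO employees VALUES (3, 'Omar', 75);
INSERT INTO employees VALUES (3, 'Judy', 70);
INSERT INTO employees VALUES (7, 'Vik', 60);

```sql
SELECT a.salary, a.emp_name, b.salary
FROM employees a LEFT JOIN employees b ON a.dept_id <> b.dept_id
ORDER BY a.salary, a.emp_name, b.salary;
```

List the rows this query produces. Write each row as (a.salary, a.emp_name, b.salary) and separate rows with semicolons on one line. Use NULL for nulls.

(40, Quinn, 60); (40, Quinn, 65); (60, Vik, 40); (60, Vik, 65); (60, Vik, 70); (60, Vik, 75); (65, Alice, 40); (65, Alice, 60); (65, Alice, 70); (65, Alice, 75); (70, Judy, 60); (70, Judy, 65); (75, Omar, 60); (75, Omar, 65)

LEFT JOIN keeps every row from `employees a`; unmatched rows get NULL for `employees b`'s columns.
Matching on a.dept_id <> b.dept_id.
- a[0] dept_id=3 → 2 match(es) in b → 2 row(s).
- a[1] dept_id=1 → 4 match(es) in b → 4 row(s).
- a[2] dept_id=3 → 2 match(es) in b → 2 row(s).
- a[3] dept_id=3 → 2 match(es) in b → 2 row(s).
- a[4] dept_id=7 → 4 match(es) in b → 4 row(s).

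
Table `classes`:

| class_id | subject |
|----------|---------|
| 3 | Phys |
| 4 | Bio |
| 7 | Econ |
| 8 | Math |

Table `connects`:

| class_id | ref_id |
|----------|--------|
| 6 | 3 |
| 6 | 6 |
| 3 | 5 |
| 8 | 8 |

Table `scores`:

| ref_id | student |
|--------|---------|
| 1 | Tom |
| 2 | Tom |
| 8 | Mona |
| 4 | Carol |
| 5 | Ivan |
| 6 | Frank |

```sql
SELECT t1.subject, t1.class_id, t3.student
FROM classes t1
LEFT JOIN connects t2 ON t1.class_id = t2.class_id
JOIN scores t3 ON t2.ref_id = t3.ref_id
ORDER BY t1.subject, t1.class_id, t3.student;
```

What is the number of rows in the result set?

2

Step 1 — t1 LEFT JOIN t2 on class_id → 4 row(s).
Then INNER JOIN `scores t3` on ref_id: keep only rows whose t2.ref_id appears in t3.
Result: 2 row(s).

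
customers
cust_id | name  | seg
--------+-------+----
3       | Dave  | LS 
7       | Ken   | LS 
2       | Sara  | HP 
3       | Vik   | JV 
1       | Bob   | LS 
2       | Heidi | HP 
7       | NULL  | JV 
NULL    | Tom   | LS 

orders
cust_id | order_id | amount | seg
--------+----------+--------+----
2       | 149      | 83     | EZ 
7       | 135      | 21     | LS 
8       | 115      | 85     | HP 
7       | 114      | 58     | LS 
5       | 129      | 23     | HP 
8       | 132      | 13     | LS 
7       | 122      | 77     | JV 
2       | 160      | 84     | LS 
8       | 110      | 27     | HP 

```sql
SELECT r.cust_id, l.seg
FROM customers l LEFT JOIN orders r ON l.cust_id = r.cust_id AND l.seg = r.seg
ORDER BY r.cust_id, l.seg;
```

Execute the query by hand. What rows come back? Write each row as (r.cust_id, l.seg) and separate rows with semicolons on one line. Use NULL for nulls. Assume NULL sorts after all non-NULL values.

(7, JV); (7, LS); (7, LS); (NULL, HP); (NULL, HP); (NULL, JV); (NULL, LS); (NULL, LS); (NULL, LS)

LEFT JOIN keeps every row from `customers`; unmatched rows get NULL for `orders`'s columns.
Matching on l.cust_id = r.cust_id AND l.seg = r.seg. A NULL in a compared column never satisfies the condition.
Matched pairs: 3; unmatched l rows kept: 6.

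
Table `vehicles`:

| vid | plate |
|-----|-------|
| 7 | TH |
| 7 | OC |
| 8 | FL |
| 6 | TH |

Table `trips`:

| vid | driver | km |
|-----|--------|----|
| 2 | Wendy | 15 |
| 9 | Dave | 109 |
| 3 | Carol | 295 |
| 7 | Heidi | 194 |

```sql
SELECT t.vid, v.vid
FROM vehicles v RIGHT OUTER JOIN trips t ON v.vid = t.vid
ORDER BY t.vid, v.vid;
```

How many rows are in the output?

RIGHT JOIN keeps every row from `trips`; unmatched rows get NULL for `vehicles`'s columns.
Matching on v.vid = t.vid.
Matched pairs: 2; unmatched t rows kept: 3.
Total: 2 matched + 3 padded = 5 rows.

5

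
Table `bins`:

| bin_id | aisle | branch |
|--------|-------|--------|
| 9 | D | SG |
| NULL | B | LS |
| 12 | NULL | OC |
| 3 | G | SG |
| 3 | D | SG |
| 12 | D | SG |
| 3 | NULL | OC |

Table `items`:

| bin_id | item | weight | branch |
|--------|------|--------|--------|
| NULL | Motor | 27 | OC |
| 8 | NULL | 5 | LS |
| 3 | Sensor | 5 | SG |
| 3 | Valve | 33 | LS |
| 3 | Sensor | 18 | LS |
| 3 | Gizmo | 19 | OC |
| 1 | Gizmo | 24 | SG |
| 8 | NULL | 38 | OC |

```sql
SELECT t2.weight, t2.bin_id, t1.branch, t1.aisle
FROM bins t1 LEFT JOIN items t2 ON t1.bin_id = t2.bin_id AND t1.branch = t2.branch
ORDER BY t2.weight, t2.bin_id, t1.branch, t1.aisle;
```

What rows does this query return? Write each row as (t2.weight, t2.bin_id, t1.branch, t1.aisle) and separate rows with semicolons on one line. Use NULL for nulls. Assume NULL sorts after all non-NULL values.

(5, 3, SG, D); (5, 3, SG, G); (19, 3, OC, NULL); (NULL, NULL, LS, B); (NULL, NULL, OC, NULL); (NULL, NULL, SG, D); (NULL, NULL, SG, D)

LEFT JOIN keeps every row from `bins`; unmatched rows get NULL for `items`'s columns.
Matching on t1.bin_id = t2.bin_id AND t1.branch = t2.branch. A NULL in a compared column never satisfies the condition.
- bin_id=9, branch=SG: no t2 row matches, row kept with t2 columns NULL.
- bin_id=NULL, branch=LS: no t2 row matches, row kept with t2 columns NULL.
- bin_id=12, branch=OC: no t2 row matches, row kept with t2 columns NULL.
- bin_id=3, branch=SG: 1 matching t2 row(s), so 1 row(s) emitted.
- bin_id=3, branch=SG: 1 matching t2 row(s), so 1 row(s) emitted.
- bin_id=12, branch=SG: no t2 row matches, row kept with t2 columns NULL.
- bin_id=3, branch=OC: 1 matching t2 row(s), so 1 row(s) emitted.
After projecting and ordering:
t2.weight | t2.bin_id | t1.branch | t1.aisle
5 | 3 | SG | D
5 | 3 | SG | G
19 | 3 | OC | NULL
NULL | NULL | LS | B
NULL | NULL | OC | NULL
NULL | NULL | SG | D
NULL | NULL | SG | D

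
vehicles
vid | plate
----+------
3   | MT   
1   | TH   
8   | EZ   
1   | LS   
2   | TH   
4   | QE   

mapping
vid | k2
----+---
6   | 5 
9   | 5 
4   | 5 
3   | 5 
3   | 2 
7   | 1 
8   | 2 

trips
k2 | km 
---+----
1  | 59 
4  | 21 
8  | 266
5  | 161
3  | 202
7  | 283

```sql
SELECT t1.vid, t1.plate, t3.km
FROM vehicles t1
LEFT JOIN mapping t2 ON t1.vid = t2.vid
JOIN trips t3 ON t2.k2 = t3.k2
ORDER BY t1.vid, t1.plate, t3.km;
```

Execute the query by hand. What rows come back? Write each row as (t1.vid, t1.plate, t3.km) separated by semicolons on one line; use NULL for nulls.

Evaluate left to right. First `vehicles t1 LEFT JOIN mapping t2` on vid: 7 row(s).
Then INNER JOIN `trips t3` on k2: keep only rows whose t2.k2 appears in t3.

(3, MT, 161); (4, QE, 161)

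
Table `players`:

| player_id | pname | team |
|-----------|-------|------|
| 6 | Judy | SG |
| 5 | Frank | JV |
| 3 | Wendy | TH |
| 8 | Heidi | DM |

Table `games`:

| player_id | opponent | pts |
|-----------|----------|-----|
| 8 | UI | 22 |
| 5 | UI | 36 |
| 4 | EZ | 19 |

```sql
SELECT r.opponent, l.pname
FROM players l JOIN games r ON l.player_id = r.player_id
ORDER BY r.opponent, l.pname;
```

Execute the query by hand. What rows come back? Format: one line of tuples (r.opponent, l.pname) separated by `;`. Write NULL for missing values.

(UI, Frank); (UI, Heidi)

INNER JOIN keeps only pairs where the ON condition holds.
Matching on l.player_id = r.player_id.
- l row (player_id=6): no match → dropped.
- l row (player_id=5): matches 1 r row(s) → 1 output row(s).
- l row (player_id=3): no match → dropped.
- l row (player_id=8): matches 1 r row(s) → 1 output row(s).
After projecting and ordering:
r.opponent | l.pname
UI | Frank
UI | Heidi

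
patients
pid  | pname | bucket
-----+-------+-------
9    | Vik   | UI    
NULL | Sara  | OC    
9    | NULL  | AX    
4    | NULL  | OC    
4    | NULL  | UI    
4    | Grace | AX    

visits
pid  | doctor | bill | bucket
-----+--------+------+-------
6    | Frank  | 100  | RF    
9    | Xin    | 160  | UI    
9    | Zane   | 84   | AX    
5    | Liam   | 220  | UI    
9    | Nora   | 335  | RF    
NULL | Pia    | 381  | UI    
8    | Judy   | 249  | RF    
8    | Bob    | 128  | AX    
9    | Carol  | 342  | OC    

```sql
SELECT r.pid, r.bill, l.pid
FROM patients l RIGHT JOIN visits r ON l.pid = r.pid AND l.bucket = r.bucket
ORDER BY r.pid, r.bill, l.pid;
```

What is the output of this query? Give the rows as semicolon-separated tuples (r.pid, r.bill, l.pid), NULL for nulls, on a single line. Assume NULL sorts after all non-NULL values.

RIGHT JOIN keeps every row from `visits`; unmatched rows get NULL for `patients`'s columns.
Matching on l.pid = r.pid AND l.bucket = r.bucket. A NULL in a compared column never satisfies the condition.
- l[0] pid=9, bucket=UI → 1 match(es) in r → 1 row(s).
- l[1] pid=NULL, bucket=OC → no match.
- l[2] pid=9, bucket=AX → 1 match(es) in r → 1 row(s).
- l[3] pid=4, bucket=OC → no match.
- l[4] pid=4, bucket=UI → no match.
- l[5] pid=4, bucket=AX → no match.
- 7 r row(s) had no l match → kept, l columns NULL.
After projecting and ordering:
r.pid | r.bill | l.pid
5 | 220 | NULL
6 | 100 | NULL
8 | 128 | NULL
8 | 249 | NULL
9 | 84 | 9
9 | 160 | 9
9 | 335 | NULL
9 | 342 | NULL
NULL | 381 | NULL

(5, 220, NULL); (6, 100, NULL); (8, 128, NULL); (8, 249, NULL); (9, 84, 9); (9, 160, 9); (9, 335, NULL); (9, 342, NULL); (NULL, 381, NULL)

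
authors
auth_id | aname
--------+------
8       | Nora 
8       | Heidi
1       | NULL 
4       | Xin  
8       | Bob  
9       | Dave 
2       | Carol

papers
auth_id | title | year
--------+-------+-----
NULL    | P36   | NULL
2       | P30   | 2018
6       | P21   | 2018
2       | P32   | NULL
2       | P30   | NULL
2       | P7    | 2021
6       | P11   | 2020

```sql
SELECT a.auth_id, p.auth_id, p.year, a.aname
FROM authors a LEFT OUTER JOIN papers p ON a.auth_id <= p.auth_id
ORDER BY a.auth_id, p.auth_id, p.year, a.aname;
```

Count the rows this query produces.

18

LEFT JOIN keeps every row from `authors`; unmatched rows get NULL for `papers`'s columns.
Matching on a.auth_id <= p.auth_id. A NULL in a compared column never satisfies the condition.
- a (auth_id=8) has no partner → padded with NULL.
- a (auth_id=8) has no partner → padded with NULL.
- a (auth_id=1) pairs with 6 row(s) of p.
- a (auth_id=4) pairs with 2 row(s) of p.
- a (auth_id=8) has no partner → padded with NULL.
- a (auth_id=9) has no partner → padded with NULL.
- a (auth_id=2) pairs with 6 row(s) of p.
Total: 14 matched + 4 padded = 18 rows.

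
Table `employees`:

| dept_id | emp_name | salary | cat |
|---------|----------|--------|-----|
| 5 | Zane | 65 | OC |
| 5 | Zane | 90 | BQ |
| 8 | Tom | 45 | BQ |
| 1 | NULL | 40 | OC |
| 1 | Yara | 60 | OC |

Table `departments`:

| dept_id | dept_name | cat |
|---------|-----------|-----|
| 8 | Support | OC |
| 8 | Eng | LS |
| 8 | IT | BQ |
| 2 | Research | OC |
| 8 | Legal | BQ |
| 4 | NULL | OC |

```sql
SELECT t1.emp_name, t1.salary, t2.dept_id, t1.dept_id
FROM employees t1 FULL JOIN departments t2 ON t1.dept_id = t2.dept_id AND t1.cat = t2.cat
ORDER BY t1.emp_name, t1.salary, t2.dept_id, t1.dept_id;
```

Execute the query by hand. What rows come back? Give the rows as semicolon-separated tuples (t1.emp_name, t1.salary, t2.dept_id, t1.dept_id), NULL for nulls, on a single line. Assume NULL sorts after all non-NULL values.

FULL OUTER JOIN keeps every row from both sides; unmatched rows get NULL for the other side's columns.
Matching on t1.dept_id = t2.dept_id AND t1.cat = t2.cat.
Matched pairs: 2; unmatched t1 rows kept: 4; unmatched t2 rows kept: 4.

(Tom, 45, 8, 8); (Tom, 45, 8, 8); (Yara, 60, NULL, 1); (Zane, 65, NULL, 5); (Zane, 90, NULL, 5); (NULL, 40, NULL, 1); (NULL, NULL, 2, NULL); (NULL, NULL, 4, NULL); (NULL, NULL, 8, NULL); (NULL, NULL, 8, NULL)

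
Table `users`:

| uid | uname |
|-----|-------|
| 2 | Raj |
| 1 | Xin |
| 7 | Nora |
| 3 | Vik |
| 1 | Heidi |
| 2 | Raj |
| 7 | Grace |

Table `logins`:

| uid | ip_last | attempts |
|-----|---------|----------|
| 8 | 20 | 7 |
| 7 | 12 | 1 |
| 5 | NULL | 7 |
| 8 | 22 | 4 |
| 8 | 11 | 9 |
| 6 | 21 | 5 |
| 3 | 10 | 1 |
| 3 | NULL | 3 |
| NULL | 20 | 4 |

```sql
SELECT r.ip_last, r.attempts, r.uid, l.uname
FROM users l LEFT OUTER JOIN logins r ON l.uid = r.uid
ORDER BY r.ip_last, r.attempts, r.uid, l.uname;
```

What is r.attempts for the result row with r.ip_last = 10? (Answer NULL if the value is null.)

LEFT JOIN keeps every row from `users`; unmatched rows get NULL for `logins`'s columns.
Matching on l.uid = r.uid. A NULL in a compared column never satisfies the condition.
- l (uid=2) has no partner → padded with NULL.
- l (uid=1) has no partner → padded with NULL.
- l (uid=7) pairs with 1 row(s) of r.
- l (uid=3) pairs with 2 row(s) of r.
- l (uid=1) has no partner → padded with NULL.
- l (uid=2) has no partner → padded with NULL.
- l (uid=7) pairs with 1 row(s) of r.

1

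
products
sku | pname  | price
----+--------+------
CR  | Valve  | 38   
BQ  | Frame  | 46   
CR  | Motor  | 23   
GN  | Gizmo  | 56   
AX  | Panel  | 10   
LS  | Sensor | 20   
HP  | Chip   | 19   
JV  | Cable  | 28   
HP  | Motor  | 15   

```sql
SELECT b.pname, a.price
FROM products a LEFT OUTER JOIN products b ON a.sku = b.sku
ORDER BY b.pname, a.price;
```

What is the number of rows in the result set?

LEFT JOIN keeps every row from `products a`; unmatched rows get NULL for `products b`'s columns.
Matching on a.sku = b.sku.
Matched pairs: 13; unmatched a rows kept: 0.
Total: 13 rows.

13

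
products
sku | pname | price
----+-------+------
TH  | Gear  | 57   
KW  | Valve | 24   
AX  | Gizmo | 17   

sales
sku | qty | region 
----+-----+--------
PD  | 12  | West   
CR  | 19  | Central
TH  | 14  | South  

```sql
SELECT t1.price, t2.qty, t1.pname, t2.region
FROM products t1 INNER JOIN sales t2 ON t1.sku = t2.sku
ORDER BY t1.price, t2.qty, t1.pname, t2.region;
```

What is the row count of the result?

1

INNER JOIN keeps only pairs where the ON condition holds.
Matching on t1.sku = t2.sku.
Matched pairs: 1.
Total: 1 rows.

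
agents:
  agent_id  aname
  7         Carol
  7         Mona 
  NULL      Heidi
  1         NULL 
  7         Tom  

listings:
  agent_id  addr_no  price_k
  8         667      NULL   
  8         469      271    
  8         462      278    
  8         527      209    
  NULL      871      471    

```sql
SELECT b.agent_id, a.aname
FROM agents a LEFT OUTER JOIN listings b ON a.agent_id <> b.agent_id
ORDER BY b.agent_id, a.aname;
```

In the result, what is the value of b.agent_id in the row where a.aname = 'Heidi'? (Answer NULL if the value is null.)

NULL

LEFT JOIN keeps every row from `agents`; unmatched rows get NULL for `listings`'s columns.
Matching on a.agent_id <> b.agent_id. A NULL in a compared column never satisfies the condition.
- a[0] agent_id=7 → 4 match(es) in b → 4 row(s).
- a[1] agent_id=7 → 4 match(es) in b → 4 row(s).
- a[2] agent_id=NULL → no match; kept with NULLs on the b side.
- a[3] agent_id=1 → 4 match(es) in b → 4 row(s).
- a[4] agent_id=7 → 4 match(es) in b → 4 row(s).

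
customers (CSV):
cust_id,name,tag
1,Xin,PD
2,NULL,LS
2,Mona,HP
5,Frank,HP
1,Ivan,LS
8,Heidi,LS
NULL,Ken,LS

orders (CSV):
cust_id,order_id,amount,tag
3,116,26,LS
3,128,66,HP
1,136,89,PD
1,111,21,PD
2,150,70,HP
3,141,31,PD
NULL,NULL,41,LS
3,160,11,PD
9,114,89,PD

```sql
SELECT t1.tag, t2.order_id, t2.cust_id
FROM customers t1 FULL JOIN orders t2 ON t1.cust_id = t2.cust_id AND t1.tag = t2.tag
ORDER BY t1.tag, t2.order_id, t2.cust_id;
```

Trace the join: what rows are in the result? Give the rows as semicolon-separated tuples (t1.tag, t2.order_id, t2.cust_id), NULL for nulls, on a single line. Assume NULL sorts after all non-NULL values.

(HP, 150, 2); (HP, NULL, NULL); (LS, NULL, NULL); (LS, NULL, NULL); (LS, NULL, NULL); (LS, NULL, NULL); (PD, 111, 1); (PD, 136, 1); (NULL, 114, 9); (NULL, 116, 3); (NULL, 128, 3); (NULL, 141, 3); (NULL, 160, 3); (NULL, NULL, NULL)

FULL OUTER JOIN keeps every row from both sides; unmatched rows get NULL for the other side's columns.
Matching on t1.cust_id = t2.cust_id AND t1.tag = t2.tag. A NULL in a compared column never satisfies the condition.
Matched pairs: 3; unmatched t1 rows kept: 5; unmatched t2 rows kept: 6.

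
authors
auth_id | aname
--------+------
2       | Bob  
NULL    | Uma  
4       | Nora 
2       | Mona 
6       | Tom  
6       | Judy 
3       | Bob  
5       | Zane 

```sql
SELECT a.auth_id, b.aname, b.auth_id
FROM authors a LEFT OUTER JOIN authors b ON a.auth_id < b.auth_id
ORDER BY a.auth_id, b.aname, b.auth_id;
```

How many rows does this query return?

22

LEFT JOIN keeps every row from `authors a`; unmatched rows get NULL for `authors b`'s columns.
Matching on a.auth_id < b.auth_id. A NULL in a compared column never satisfies the condition.
- auth_id=2: 5 matching b row(s), so 5 row(s) emitted.
- auth_id=NULL: no b row matches, row kept with b columns NULL.
- auth_id=4: 3 matching b row(s), so 3 row(s) emitted.
- auth_id=2: 5 matching b row(s), so 5 row(s) emitted.
- auth_id=6: no b row matches, row kept with b columns NULL.
- auth_id=6: no b row matches, row kept with b columns NULL.
- auth_id=3: 4 matching b row(s), so 4 row(s) emitted.
- auth_id=5: 2 matching b row(s), so 2 row(s) emitted.
Total: 19 matched + 3 padded = 22 rows.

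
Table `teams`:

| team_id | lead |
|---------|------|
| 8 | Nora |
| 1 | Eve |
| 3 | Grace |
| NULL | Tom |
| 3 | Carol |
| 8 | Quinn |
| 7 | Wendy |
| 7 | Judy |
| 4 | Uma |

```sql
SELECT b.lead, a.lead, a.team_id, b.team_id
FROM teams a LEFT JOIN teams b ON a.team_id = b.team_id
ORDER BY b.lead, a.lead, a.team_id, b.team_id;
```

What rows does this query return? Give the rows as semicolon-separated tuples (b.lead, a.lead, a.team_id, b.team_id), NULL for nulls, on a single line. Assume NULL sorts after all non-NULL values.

(Carol, Carol, 3, 3); (Carol, Grace, 3, 3); (Eve, Eve, 1, 1); (Grace, Carol, 3, 3); (Grace, Grace, 3, 3); (Judy, Judy, 7, 7); (Judy, Wendy, 7, 7); (Nora, Nora, 8, 8); (Nora, Quinn, 8, 8); (Quinn, Nora, 8, 8); (Quinn, Quinn, 8, 8); (Uma, Uma, 4, 4); (Wendy, Judy, 7, 7); (Wendy, Wendy, 7, 7); (NULL, Tom, NULL, NULL)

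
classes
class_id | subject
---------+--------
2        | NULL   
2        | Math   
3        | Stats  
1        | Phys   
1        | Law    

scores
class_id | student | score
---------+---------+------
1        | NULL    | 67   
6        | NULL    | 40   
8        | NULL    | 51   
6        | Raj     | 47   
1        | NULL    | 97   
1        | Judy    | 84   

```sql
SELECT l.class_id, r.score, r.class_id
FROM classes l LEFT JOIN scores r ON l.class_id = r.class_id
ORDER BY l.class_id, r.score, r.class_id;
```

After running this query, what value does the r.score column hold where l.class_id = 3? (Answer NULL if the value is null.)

NULL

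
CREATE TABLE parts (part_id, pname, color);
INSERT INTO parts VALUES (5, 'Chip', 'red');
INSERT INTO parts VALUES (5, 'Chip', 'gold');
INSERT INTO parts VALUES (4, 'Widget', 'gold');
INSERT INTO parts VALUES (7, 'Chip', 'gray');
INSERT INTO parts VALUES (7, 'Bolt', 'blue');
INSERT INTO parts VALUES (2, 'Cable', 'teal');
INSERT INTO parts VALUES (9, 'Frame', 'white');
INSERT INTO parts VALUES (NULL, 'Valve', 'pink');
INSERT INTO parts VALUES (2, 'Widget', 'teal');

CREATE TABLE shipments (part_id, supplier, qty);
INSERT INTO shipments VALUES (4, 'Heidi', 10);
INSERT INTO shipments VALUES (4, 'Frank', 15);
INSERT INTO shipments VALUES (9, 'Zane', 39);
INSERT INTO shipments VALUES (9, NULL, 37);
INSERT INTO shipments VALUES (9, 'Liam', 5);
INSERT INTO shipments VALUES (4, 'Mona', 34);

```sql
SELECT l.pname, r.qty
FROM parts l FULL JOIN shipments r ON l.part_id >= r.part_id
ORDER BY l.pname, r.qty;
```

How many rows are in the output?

FULL OUTER JOIN keeps every row from both sides; unmatched rows get NULL for the other side's columns.
Matching on l.part_id >= r.part_id. A NULL in a compared column never satisfies the condition.
Matched pairs: 21; unmatched l rows kept: 3; unmatched r rows kept: 0.
Total: 21 matched + 3 padded = 24 rows.

24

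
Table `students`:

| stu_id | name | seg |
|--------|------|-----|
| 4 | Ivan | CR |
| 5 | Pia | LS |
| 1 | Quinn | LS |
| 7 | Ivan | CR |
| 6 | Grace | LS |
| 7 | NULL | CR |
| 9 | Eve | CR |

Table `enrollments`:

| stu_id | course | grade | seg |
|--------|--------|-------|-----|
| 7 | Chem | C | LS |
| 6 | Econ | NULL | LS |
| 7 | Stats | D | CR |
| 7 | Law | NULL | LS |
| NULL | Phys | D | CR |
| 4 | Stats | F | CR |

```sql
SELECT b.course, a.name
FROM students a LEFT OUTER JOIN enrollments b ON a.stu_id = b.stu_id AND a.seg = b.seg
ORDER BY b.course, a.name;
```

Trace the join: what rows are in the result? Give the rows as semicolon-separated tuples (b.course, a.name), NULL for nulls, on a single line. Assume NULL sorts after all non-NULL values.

(Econ, Grace); (Stats, Ivan); (Stats, Ivan); (Stats, NULL); (NULL, Eve); (NULL, Pia); (NULL, Quinn)

LEFT JOIN keeps every row from `students`; unmatched rows get NULL for `enrollments`'s columns.
Matching on a.stu_id = b.stu_id AND a.seg = b.seg. A NULL in a compared column never satisfies the condition.
- a row (stu_id=4, seg=CR): matches 1 b row(s) → 1 output row(s).
- a row (stu_id=5, seg=LS): no match → kept, b columns NULL.
- a row (stu_id=1, seg=LS): no match → kept, b columns NULL.
- a row (stu_id=7, seg=CR): matches 1 b row(s) → 1 output row(s).
- a row (stu_id=6, seg=LS): matches 1 b row(s) → 1 output row(s).
- a row (stu_id=7, seg=CR): matches 1 b row(s) → 1 output row(s).
- a row (stu_id=9, seg=CR): no match → kept, b columns NULL.
After projecting and ordering:
b.course | a.name
Econ | Grace
Stats | Ivan
Stats | Ivan
Stats | NULL
NULL | Eve
NULL | Pia
NULL | Quinn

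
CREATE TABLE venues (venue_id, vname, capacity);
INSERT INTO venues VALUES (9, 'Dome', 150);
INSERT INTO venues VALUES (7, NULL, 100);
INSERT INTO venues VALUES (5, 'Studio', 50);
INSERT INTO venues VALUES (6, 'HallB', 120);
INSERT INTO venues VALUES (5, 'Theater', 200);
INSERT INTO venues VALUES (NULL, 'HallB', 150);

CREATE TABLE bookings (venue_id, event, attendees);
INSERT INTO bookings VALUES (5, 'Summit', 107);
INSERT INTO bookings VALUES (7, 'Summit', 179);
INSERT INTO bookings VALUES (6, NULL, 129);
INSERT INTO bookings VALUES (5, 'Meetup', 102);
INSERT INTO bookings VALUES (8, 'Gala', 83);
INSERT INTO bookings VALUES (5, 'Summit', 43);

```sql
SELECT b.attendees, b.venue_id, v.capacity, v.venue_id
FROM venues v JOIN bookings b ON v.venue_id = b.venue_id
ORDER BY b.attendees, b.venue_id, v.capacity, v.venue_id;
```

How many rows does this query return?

8

INNER JOIN keeps only pairs where the ON condition holds.
Matching on v.venue_id = b.venue_id. A NULL in a compared column never satisfies the condition.
Matched pairs: 8.
Total: 8 rows.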